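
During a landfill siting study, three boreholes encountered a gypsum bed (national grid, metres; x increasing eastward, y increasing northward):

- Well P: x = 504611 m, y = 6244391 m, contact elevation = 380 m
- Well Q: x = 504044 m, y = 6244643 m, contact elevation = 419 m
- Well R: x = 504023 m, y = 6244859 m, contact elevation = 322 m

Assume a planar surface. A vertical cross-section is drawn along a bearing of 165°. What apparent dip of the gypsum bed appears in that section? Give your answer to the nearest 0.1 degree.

21.2°

Let the plane be z = a·x + b·y + c.
Well Q−Well P: −567a + 252b = 39;  Well R−Well P: −588a + 468b = −58.
Solving gives a = −0.28049, b = −0.47634.
Unit vector along 165° is (sin 165°, cos 165°) = (0.2588, -0.9659).
Slope in that direction = a·(0.2588) + b·(-0.9659) = 0.38752.
Apparent dip = arctan|0.38752| = 21.2° (true dip is 28.9°, so apparent ≤ true as expected).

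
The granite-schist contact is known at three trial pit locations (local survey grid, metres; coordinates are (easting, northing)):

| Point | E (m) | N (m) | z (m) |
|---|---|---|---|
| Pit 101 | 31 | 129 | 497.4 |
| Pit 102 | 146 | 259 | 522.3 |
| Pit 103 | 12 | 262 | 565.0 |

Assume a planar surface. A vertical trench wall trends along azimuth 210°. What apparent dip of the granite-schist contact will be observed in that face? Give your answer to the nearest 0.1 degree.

Two edge vectors: Pit 101→Pit 102 = (115, 130, 24.9), Pit 101→Pit 103 = (-19, 133, 67.6).
Normal n = (Pit 101→Pit 102) × (Pit 101→Pit 103) = (5476.3, -8247.1, 17765).
So ∂z/∂E = −n_x/n_z = −0.30826 and ∂z/∂N = −n_y/n_z = 0.46423.
Unit vector along 210° is (sin 210°, cos 210°) = (-0.5000, -0.8660).
Slope in that direction = a·(-0.5000) + b·(-0.8660) = −0.24791.
Apparent dip = arctan|0.24791| = 13.9° (true dip is 29.1°, so apparent ≤ true as expected).

13.9°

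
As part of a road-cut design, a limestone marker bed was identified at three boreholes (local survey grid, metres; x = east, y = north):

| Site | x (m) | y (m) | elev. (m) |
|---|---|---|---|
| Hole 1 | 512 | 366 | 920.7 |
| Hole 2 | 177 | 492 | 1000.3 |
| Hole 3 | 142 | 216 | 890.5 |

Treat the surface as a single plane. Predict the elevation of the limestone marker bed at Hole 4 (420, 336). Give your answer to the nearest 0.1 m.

Let the plane be z = a·x + b·y + c.
Hole 2−Hole 1: −335a + 126b = 79.6;  Hole 3−Hole 1: −370a − 150b = −30.2.
Solving gives a = −0.08398, b = 0.40848.
Then c = 920.7 − a·512 − b·366 = 814.19.
At (420, 336): z = −35.3 + 137.2 + 814.19 = 916.2 m.

916.2 m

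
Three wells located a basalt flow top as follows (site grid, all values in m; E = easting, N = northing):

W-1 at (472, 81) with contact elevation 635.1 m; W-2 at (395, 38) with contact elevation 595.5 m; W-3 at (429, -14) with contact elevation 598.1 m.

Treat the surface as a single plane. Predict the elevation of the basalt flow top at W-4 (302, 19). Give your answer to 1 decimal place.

Let the plane be z = a·E + b·N + c.
W-2−W-1: −77a − 43b = −39.6;  W-3−W-1: −43a − 95b = −37.
Solving gives a = 0.39718, b = 0.20970.
Then c = 635.1 − a·472 − b·81 = 430.64.
At (302, 19): z = 119.9 + 4.0 + 430.64 = 554.6 m.

554.6 m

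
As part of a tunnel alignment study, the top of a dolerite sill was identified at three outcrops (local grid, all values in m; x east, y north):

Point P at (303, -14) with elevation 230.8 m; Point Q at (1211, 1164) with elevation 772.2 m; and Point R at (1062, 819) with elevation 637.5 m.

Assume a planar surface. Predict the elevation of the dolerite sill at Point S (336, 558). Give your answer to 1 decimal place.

410.5 m

Let the plane be z = a·x + b·y + c.
Point Q−Point P: 908a + 1178b = 541.4;  Point R−Point P: 759a + 833b = 406.7.
Solving gives a = 0.204057, b = 0.302306.
Then c = 230.8 − a·303 − b·-14 = 173.20.
At (336, 558): z = 68.6 + 168.7 + 173.20 = 410.5 m.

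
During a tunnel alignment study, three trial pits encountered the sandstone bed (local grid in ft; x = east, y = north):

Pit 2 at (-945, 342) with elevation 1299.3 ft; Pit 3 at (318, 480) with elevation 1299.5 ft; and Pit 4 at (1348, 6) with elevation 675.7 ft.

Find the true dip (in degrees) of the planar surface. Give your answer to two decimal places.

Two edge vectors: Pit 2→Pit 3 = (1263, 138, 0.2), Pit 2→Pit 4 = (2293, -336, -623.6).
Normal n = (Pit 2→Pit 3) × (Pit 2→Pit 4) = (-85989.6, 788065.4, -740802).
So ∂z/∂x = −n_x/n_z = −0.11608 and ∂z/∂y = −n_y/n_z = 1.06380.
Gradient magnitude |∇z| = √(a² + b²) = √(0.01347 + 1.13167) = 1.07011.
True dip = arctan(1.07011) = 46.94°, dipping toward S (azimuth ≈ 174°).

46.94°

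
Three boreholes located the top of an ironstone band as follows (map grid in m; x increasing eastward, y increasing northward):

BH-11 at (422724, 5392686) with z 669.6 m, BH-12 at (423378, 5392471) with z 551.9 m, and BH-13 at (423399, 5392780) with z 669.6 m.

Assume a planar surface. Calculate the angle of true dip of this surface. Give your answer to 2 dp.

Two edge vectors: BH-11→BH-12 = (654, -215, -117.7), BH-11→BH-13 = (675, 94, 0).
Normal n = (BH-11→BH-12) × (BH-11→BH-13) = (11063.8, -79447.5, 206601).
So ∂z/∂x = −n_x/n_z = −0.05355 and ∂z/∂y = −n_y/n_z = 0.38455.
Gradient magnitude |∇z| = √(a² + b²) = √(0.00287 + 0.14788) = 0.38826.
True dip = arctan(0.38826) = 21.22°, dipping toward S (azimuth ≈ 172°).

21.22°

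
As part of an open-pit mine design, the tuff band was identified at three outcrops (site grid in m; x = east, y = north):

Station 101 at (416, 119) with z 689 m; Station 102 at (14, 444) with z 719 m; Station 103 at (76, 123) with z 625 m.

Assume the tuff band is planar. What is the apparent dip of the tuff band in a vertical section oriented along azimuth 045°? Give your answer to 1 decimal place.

20.3°

Let the plane be z = a·x + b·y + c.
Station 102−Station 101: −402a + 325b = 30;  Station 103−Station 101: −340a + 4b = −64.
Solving gives a = 0.19212, b = 0.32994.
Unit vector along 045° is (sin 45°, cos 45°) = (0.7071, 0.7071).
Slope in that direction = a·(0.7071) + b·(0.7071) = 0.36915.
Apparent dip = arctan|0.36915| = 20.3° (true dip is 20.9°, so apparent ≤ true as expected).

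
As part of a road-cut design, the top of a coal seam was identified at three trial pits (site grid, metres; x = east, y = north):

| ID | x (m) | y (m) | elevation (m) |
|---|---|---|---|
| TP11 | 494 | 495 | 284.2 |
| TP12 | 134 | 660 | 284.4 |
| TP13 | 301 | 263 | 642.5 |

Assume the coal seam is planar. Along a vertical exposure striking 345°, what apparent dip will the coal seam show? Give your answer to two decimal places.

Let the plane be z = a·x + b·y + c.
TP12−TP11: −360a + 165b = 0.2;  TP13−TP11: −193a − 232b = 358.3.
Solving gives a = −0.51286, b = −1.11775.
Unit vector along 345° is (sin 345°, cos 345°) = (-0.2588, 0.9659).
Slope in that direction = a·(-0.2588) + b·(0.9659) = −0.94693.
Apparent dip = arctan|0.94693| = 43.44° (true dip is 50.9°, so apparent ≤ true as expected).

43.44°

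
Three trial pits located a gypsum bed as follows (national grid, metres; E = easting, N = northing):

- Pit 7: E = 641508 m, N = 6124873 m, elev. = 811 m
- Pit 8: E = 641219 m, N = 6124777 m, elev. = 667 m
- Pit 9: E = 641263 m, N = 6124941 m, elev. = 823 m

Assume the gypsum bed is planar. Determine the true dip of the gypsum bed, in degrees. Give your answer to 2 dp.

Let the plane be z = a·E + b·N + c.
Pit 8−Pit 7: −289a − 96b = −144;  Pit 9−Pit 7: −245a + 68b = 12.
Solving gives a = 0.20013, b = 0.89753.
Gradient magnitude |∇z| = √(a² + b²) = √(0.04005 + 0.80555) = 0.91957.
True dip = arctan(0.91957) = 42.60°, dipping toward SSW (azimuth ≈ 193°).

42.60°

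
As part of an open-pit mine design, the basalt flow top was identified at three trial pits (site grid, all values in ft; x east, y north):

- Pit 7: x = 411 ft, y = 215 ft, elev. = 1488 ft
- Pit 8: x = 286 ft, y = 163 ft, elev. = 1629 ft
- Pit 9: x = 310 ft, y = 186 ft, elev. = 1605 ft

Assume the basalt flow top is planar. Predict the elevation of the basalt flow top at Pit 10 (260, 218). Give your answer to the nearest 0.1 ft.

1673.9 ft

Two edge vectors: Pit 7→Pit 8 = (-125, -52, 141), Pit 7→Pit 9 = (-101, -29, 117).
Normal n = (Pit 7→Pit 8) × (Pit 7→Pit 9) = (-1995, 384, -1627).
So ∂z/∂x = −n_x/n_z = −1.22618 and ∂z/∂y = −n_y/n_z = 0.23602.
Intercept c from Pit 7: 1488 + 503.96 − 50.74 = 1941.22.
At (260, 218): z = −318.8 + 51.5 + 1941.22 = 1673.9 ft.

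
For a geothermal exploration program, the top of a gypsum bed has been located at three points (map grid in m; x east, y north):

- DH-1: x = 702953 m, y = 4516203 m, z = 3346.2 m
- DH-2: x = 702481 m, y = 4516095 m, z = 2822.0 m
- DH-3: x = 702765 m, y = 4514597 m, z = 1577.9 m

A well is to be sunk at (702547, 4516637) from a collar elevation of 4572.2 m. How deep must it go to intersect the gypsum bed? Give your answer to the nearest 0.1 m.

1151.2 m

Two edge vectors: DH-1→DH-2 = (-472, -108, -524.2), DH-1→DH-3 = (-188, -1606, -1768.3).
Normal n = (DH-1→DH-2) × (DH-1→DH-3) = (-650888.8, -736088, 737728).
So ∂z/∂x = −n_x/n_z = 0.882288323 and ∂z/∂y = −n_y/n_z = 0.997776958.
Intercept c from DH-1: 3346.2 − 620207.22 − 4506163.29 = −5123024.32.
At (702547, 4516637): z_contact = 619849.01 + 4506596.33 − 5123024.32 = 3421.03 m.
Depth below ground = 4572.2 − 3421.03 = 1151.2 m.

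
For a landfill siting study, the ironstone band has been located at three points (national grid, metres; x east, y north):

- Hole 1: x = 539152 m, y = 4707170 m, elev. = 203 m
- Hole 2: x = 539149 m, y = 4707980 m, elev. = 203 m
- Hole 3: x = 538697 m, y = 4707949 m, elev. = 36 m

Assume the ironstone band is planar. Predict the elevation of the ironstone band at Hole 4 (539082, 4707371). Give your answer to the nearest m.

Let the plane be z = a·x + b·y + c.
Hole 2−Hole 1: −3a + 810b = 0;  Hole 3−Hole 1: −455a + 779b = −167.
Solving gives a = 0.36937520, b = 0.00136806.
Then c = 203 − a·539152 − b·4707170 = −205386.05.
At (539082, 4707371): z = 199123.5 + 6439.9 − 205386.05 = 177.4 m.

177 m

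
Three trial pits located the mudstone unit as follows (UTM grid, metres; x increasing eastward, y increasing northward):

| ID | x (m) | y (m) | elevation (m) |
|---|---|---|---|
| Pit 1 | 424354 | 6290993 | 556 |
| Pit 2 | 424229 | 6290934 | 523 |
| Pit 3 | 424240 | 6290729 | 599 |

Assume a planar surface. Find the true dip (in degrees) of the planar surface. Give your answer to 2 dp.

Let the plane be z = a·x + b·y + c.
Pit 2−Pit 1: −125a − 59b = −33;  Pit 3−Pit 1: −114a − 264b = 43.
Solving gives a = 0.42814, b = −0.34776.
Gradient magnitude |∇z| = √(a² + b²) = √(0.18331 + 0.12094) = 0.55158.
True dip = arctan(0.55158) = 28.88°, dipping toward NW (azimuth ≈ 309°).

28.88°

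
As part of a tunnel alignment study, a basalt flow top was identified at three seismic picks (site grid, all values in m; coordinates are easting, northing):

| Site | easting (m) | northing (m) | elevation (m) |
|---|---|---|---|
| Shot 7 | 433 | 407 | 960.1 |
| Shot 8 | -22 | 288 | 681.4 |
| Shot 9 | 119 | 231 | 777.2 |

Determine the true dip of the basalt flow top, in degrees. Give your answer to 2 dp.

32.89°

Two edge vectors: Shot 7→Shot 8 = (-455, -119, -278.7), Shot 7→Shot 9 = (-314, -176, -182.9).
Normal n = (Shot 7→Shot 8) × (Shot 7→Shot 9) = (-27286.1, 4292.3, 42714).
So ∂z/∂easting = −n_x/n_z = 0.63881 and ∂z/∂northing = −n_y/n_z = −0.10049.
Gradient magnitude |∇z| = √(a² + b²) = √(0.40808 + 0.01010) = 0.64666.
True dip = arctan(0.64666) = 32.89°, dipping toward W (azimuth ≈ 279°).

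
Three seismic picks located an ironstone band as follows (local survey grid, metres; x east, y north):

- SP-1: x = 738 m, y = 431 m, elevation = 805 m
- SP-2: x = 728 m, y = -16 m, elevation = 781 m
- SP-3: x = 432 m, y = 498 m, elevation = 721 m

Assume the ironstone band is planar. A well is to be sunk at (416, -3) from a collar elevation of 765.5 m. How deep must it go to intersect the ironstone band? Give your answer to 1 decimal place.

Two edge vectors: SP-1→SP-2 = (-10, -447, -24), SP-1→SP-3 = (-306, 67, -84).
Normal n = (SP-1→SP-2) × (SP-1→SP-3) = (39156, 6504, -137452).
So ∂z/∂x = −n_x/n_z = 0.28487 and ∂z/∂y = −n_y/n_z = 0.04732.
Intercept c from SP-1: 805 − 210.23 − 20.39 = 574.37.
At (416, -3): z_contact = 118.51 − 0.14 + 574.37 = 692.74 m.
Depth below ground = 765.5 − 692.74 = 72.8 m.

72.8 m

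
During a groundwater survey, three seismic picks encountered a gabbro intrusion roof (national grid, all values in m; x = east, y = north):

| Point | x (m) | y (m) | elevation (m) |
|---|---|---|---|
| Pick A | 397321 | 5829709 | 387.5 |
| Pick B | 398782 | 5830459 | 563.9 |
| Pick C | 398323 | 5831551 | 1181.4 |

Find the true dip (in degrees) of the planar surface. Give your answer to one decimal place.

27.7°

Let the plane be z = a·x + b·y + c.
Pick B−Pick A: 1461a + 750b = 176.4;  Pick C−Pick A: 1002a + 1842b = 793.9.
Solving gives a = −0.13946, b = 0.50686.
Gradient magnitude |∇z| = √(a² + b²) = √(0.01945 + 0.25691) = 0.52569.
True dip = arctan(0.52569) = 27.7°, dipping toward SSE (azimuth ≈ 165°).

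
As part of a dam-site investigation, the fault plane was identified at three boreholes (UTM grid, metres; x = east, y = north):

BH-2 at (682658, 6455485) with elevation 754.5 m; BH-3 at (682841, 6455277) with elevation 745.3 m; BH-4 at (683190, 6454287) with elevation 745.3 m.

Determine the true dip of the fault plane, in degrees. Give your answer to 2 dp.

Let the plane be z = a·x + b·y + c.
BH-3−BH-2: 183a − 208b = −9.2;  BH-4−BH-2: 532a − 1198b = −9.2.
Solving gives a = −0.08388, b = −0.02957.
Gradient magnitude |∇z| = √(a² + b²) = √(0.00704 + 0.00087) = 0.08894.
True dip = arctan(0.08894) = 5.08°, dipping toward ENE (azimuth ≈ 071°).

5.08°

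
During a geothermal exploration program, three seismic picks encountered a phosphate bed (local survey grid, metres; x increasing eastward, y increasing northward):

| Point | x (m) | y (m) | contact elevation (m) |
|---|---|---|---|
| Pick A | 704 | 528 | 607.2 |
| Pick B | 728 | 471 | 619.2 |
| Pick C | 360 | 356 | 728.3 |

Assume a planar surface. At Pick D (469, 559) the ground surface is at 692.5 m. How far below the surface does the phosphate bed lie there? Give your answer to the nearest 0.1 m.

46.6 m

Let the plane be z = a·x + b·y + c.
Pick B−Pick A: 24a − 57b = 12;  Pick C−Pick A: −344a − 172b = 121.1.
Solving gives a = −0.20385, b = −0.29636.
Then c = 607.2 − a·704 − b·528 = 907.19.
At (469, 559): z_contact = −95.61 − 165.67 + 907.19 = 645.92 m.
Depth below ground = 692.5 − 645.92 = 46.6 m.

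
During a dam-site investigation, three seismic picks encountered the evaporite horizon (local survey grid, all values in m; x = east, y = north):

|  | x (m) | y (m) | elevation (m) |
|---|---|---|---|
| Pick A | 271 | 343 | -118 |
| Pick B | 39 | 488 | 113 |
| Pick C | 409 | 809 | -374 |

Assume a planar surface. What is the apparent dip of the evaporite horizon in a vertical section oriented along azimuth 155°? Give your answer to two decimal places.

15.80°

Let the plane be z = a·x + b·y + c.
Pick B−Pick A: −232a + 145b = 231;  Pick C−Pick A: 138a + 466b = −256.
Solving gives a = −1.12991, b = −0.21475.
Unit vector along 155° is (sin 155°, cos 155°) = (0.4226, -0.9063).
Slope in that direction = a·(0.4226) + b·(-0.9063) = −0.28289.
Apparent dip = arctan|0.28289| = 15.80° (true dip is 49.0°, so apparent ≤ true as expected).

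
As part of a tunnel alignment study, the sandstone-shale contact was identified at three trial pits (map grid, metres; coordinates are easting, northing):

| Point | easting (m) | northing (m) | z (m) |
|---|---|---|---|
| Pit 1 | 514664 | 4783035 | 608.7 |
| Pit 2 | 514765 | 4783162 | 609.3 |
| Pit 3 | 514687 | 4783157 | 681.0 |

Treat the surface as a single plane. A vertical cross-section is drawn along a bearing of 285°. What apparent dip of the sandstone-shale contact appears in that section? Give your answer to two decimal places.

Two edge vectors: Pit 1→Pit 2 = (101, 127, 0.6), Pit 1→Pit 3 = (23, 122, 72.3).
Normal n = (Pit 1→Pit 2) × (Pit 1→Pit 3) = (9108.9, -7288.5, 9401).
So ∂z/∂easting = −n_x/n_z = −0.96893 and ∂z/∂northing = −n_y/n_z = 0.77529.
Unit vector along 285° is (sin 285°, cos 285°) = (-0.9659, 0.2588).
Slope in that direction = a·(-0.9659) + b·(0.2588) = 1.13657.
Apparent dip = arctan|1.13657| = 48.66° (true dip is 51.1°, so apparent ≤ true as expected).

48.66°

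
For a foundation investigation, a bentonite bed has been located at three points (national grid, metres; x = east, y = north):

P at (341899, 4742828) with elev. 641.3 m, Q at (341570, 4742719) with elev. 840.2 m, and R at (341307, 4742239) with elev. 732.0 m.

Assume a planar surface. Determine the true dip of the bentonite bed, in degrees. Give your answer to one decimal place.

47.0°

Two edge vectors: P→Q = (-329, -109, 198.9), P→R = (-592, -589, 90.7).
Normal n = (P→Q) × (P→R) = (107265.8, -87908.5, 129253).
So ∂z/∂x = −n_x/n_z = −0.82989 and ∂z/∂y = −n_y/n_z = 0.68013.
Gradient magnitude |∇z| = √(a² + b²) = √(0.68872 + 0.46257) = 1.07298.
True dip = arctan(1.07298) = 47.0°, dipping toward SE (azimuth ≈ 129°).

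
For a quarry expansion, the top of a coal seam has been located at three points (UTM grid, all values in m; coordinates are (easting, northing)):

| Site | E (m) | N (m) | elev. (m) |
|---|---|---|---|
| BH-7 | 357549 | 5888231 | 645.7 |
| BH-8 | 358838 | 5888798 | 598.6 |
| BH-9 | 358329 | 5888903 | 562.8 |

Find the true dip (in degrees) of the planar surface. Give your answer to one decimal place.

Two edge vectors: BH-7→BH-8 = (1289, 567, -47.1), BH-7→BH-9 = (780, 672, -82.9).
Normal n = (BH-7→BH-8) × (BH-7→BH-9) = (-15353.1, 70120.1, 423948).
So ∂z/∂E = −n_x/n_z = 0.03621 and ∂z/∂N = −n_y/n_z = −0.16540.
Gradient magnitude |∇z| = √(a² + b²) = √(0.00131 + 0.02736) = 0.16932.
True dip = arctan(0.16932) = 9.6°, dipping toward NNW (azimuth ≈ 348°).

9.6°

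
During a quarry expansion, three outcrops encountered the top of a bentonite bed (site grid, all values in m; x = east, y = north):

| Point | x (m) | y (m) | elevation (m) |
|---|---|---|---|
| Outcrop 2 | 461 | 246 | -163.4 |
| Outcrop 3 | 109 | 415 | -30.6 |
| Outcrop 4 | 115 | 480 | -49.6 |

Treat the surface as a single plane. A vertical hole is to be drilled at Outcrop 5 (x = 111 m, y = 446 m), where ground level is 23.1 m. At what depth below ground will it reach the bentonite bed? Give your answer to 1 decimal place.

62.3 m

Two edge vectors: Outcrop 2→Outcrop 3 = (-352, 169, 132.8), Outcrop 2→Outcrop 4 = (-346, 234, 113.8).
Normal n = (Outcrop 2→Outcrop 3) × (Outcrop 2→Outcrop 4) = (-11843, -5891.2, -23894).
So ∂z/∂x = −n_x/n_z = −0.49565 and ∂z/∂y = −n_y/n_z = −0.24656.
Intercept c from Outcrop 2: -163.4 + 228.49 + 60.65 = 125.75.
At (111, 446): z_contact = −55.02 − 109.96 + 125.75 = -39.23 m.
Depth below ground = 23.1 − (-39.23) = 62.3 m.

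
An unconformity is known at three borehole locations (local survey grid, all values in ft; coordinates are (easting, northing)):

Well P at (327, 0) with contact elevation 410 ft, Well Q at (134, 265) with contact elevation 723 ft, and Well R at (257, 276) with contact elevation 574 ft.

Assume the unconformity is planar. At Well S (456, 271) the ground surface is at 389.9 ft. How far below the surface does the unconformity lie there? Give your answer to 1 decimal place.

63.4 ft

Two edge vectors: Well P→Well Q = (-193, 265, 313), Well P→Well R = (-70, 276, 164).
Normal n = (Well P→Well Q) × (Well P→Well R) = (-42928, 9742, -34718).
So ∂z/∂E = −n_x/n_z = −1.23648 and ∂z/∂N = −n_y/n_z = 0.28060.
Intercept c from Well P: 410 + 404.33 + 0.00 = 814.33.
At (456, 271): z_contact = −563.83 + 76.04 + 814.33 = 326.54 ft.
Depth below ground = 389.9 − 326.54 = 63.4 ft.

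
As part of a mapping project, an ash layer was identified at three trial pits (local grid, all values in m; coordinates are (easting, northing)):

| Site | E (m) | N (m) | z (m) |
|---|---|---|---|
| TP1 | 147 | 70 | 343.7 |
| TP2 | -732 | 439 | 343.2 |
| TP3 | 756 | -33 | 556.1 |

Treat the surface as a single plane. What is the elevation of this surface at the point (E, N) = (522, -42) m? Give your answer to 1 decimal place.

407.0 m

Let the plane be z = a·E + b·N + c.
TP2−TP1: −879a + 369b = −0.5;  TP3−TP1: 609a − 103b = 212.4.
Solving gives a = 0.58371, b = 1.38910.
Then c = 343.7 − a·147 − b·70 = 160.66.
At (522, -42): z = 304.7 − 58.3 + 160.66 = 407.0 m.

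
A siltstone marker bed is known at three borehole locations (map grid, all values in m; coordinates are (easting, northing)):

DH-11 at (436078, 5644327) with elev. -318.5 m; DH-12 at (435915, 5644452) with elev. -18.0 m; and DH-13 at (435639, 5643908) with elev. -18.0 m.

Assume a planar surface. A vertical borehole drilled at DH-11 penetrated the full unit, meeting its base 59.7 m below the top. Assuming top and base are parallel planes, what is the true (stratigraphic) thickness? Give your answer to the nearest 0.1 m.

Two edge vectors: DH-11→DH-12 = (-163, 125, 300.5), DH-11→DH-13 = (-439, -419, 300.5).
Normal n = (DH-11→DH-12) × (DH-11→DH-13) = (163472, -82938, 123172).
So ∂z/∂E = −n_x/n_z = −1.32718 and ∂z/∂N = −n_y/n_z = 0.67335.
|∇z| = √(a²+b²) = 1.48823, so dip δ = arctan(1.48823) = 56.10°.
True thickness = vertical thickness × cos δ = 59.7 × cos 56.10° = 33.3 m.

33.3 m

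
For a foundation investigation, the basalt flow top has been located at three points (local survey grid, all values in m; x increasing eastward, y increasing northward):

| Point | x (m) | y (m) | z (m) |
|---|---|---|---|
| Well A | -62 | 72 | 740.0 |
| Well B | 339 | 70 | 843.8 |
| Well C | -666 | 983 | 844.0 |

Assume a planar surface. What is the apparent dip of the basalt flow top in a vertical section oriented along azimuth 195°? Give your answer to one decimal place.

19.0°

Let the plane be z = a·x + b·y + c.
Well B−Well A: 401a − 2b = 103.8;  Well C−Well A: −604a + 911b = 104.
Solving gives a = 0.26028, b = 0.28673.
Unit vector along 195° is (sin 195°, cos 195°) = (-0.2588, -0.9659).
Slope in that direction = a·(-0.2588) + b·(-0.9659) = −0.34433.
Apparent dip = arctan|0.34433| = 19.0° (true dip is 21.2°, so apparent ≤ true as expected).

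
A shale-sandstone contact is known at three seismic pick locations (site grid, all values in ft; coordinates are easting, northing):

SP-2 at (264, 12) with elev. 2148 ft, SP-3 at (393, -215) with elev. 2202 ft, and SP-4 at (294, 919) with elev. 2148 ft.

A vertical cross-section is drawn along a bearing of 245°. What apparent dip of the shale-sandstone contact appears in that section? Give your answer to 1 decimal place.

Two edge vectors: SP-2→SP-3 = (129, -227, 54), SP-2→SP-4 = (30, 907, 0).
Normal n = (SP-2→SP-3) × (SP-2→SP-4) = (-48978, 1620, 123813).
So ∂z/∂easting = −n_x/n_z = 0.39558 and ∂z/∂northing = −n_y/n_z = −0.01308.
Unit vector along 245° is (sin 245°, cos 245°) = (-0.9063, -0.4226).
Slope in that direction = a·(-0.9063) + b·(-0.4226) = −0.35299.
Apparent dip = arctan|0.35299| = 19.4° (true dip is 21.6°, so apparent ≤ true as expected).

19.4°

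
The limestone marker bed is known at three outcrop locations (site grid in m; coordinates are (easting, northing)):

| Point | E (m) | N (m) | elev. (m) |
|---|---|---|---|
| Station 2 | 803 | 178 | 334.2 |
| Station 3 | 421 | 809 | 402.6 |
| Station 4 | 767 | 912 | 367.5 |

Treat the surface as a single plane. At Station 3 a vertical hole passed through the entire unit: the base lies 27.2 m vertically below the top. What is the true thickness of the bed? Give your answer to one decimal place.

27.0 m

Two edge vectors: Station 2→Station 3 = (-382, 631, 68.4), Station 2→Station 4 = (-36, 734, 33.3).
Normal n = (Station 2→Station 3) × (Station 2→Station 4) = (-29193.3, 10258.2, -257672).
So ∂z/∂E = −n_x/n_z = −0.11330 and ∂z/∂N = −n_y/n_z = 0.03981.
|∇z| = √(a²+b²) = 0.12009, so dip δ = arctan(0.12009) = 6.85°.
True thickness = vertical thickness × cos δ = 27.2 × cos 6.85° = 27.0 m.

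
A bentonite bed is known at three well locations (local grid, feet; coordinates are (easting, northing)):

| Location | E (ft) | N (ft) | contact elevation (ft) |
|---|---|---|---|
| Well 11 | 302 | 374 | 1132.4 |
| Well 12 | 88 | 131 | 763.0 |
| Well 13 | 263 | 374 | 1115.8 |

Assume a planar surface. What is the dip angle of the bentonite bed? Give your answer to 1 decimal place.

Two edge vectors: Well 11→Well 12 = (-214, -243, -369.4), Well 11→Well 13 = (-39, 0, -16.6).
Normal n = (Well 11→Well 12) × (Well 11→Well 13) = (4033.8, 10854.2, -9477).
So ∂z/∂E = −n_x/n_z = 0.42564 and ∂z/∂N = −n_y/n_z = 1.14532.
Gradient magnitude |∇z| = √(a² + b²) = √(0.18117 + 1.31176) = 1.22185.
True dip = arctan(1.22185) = 50.7°, dipping toward SSW (azimuth ≈ 200°).

50.7°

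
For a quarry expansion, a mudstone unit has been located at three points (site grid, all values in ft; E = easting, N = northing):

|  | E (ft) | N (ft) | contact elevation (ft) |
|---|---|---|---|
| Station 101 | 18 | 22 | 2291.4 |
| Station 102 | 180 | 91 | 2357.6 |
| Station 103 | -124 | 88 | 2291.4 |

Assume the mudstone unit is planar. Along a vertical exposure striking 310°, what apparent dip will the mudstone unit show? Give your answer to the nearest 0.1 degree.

7.5°

Let the plane be z = a·E + b·N + c.
Station 102−Station 101: 162a + 69b = 66.2;  Station 103−Station 101: −142a + 66b = 0.
Solving gives a = 0.21324, b = 0.45878.
Unit vector along 310° is (sin 310°, cos 310°) = (-0.7660, 0.6428).
Slope in that direction = a·(-0.7660) + b·(0.6428) = 0.13155.
Apparent dip = arctan|0.13155| = 7.5° (true dip is 26.8°, so apparent ≤ true as expected).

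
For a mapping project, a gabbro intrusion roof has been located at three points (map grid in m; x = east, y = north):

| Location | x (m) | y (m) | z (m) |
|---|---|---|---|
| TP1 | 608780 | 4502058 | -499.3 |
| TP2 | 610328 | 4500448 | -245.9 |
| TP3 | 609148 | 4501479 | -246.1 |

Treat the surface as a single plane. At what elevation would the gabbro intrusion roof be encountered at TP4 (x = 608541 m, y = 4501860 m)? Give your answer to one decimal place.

Two edge vectors: TP1→TP2 = (1548, -1610, 253.4), TP1→TP3 = (368, -579, 253.2).
Normal n = (TP1→TP2) × (TP1→TP3) = (-260933.4, -298702.4, -303812).
So ∂z/∂x = −n_x/n_z = −0.858864693 and ∂z/∂y = −n_y/n_z = −0.983181704.
Intercept c from TP1: -499.3 + 522859.65 + 4426341.06 = 4948701.41.
At (608541, 4501860): z = −522654.4 − 4426146.4 + 4948701.41 = -99.4 m.

-99.4 m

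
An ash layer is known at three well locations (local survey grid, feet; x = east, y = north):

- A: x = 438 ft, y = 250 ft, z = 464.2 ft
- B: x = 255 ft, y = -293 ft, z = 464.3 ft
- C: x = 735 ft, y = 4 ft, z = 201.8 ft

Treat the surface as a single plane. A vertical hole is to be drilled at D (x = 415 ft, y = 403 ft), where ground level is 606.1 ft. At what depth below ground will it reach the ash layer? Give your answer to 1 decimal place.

Two edge vectors: A→B = (-183, -543, 0.1), A→C = (297, -246, -262.4).
Normal n = (A→B) × (A→C) = (142507.8, -47989.5, 206289).
So ∂z/∂x = −n_x/n_z = −0.69082 and ∂z/∂y = −n_y/n_z = 0.23263.
Intercept c from A: 464.2 + 302.58 − 58.16 = 708.62.
At (415, 403): z_contact = −286.69 + 93.75 + 708.62 = 515.68 ft.
Depth below ground = 606.1 − 515.68 = 90.4 ft.

90.4 ft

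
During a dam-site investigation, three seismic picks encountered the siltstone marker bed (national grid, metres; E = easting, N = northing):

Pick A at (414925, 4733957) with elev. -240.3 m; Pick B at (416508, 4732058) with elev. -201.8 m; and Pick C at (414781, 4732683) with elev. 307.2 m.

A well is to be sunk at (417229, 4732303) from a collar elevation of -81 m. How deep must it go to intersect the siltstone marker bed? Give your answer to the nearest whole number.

526 m

Let the plane be z = a·E + b·N + c.
Pick B−Pick A: 1583a − 1899b = 38.5;  Pick C−Pick A: −144a − 1274b = 547.5.
Solving gives a = −0.43256238, b = −0.38085637.
Then c = -240.3 − a·414925 − b·4733957 = 1982198.33.
At (417229, 4732303): z_contact = −180477.6 − 1802327.7 + 1982198.33 = -607.0 m.
Depth below ground = -81 − (-607.0) = 526 m.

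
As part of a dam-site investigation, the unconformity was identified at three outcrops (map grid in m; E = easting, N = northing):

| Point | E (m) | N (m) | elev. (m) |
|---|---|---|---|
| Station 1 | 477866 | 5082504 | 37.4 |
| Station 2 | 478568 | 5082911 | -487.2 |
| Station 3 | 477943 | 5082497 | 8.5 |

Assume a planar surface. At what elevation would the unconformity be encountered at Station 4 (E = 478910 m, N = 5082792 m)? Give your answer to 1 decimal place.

-566.8 m

Two edge vectors: Station 1→Station 2 = (702, 407, -524.6), Station 1→Station 3 = (77, -7, -28.9).
Normal n = (Station 1→Station 2) × (Station 1→Station 3) = (-15434.5, -20106.4, -36253).
So ∂z/∂E = −n_x/n_z = −0.425744076 and ∂z/∂N = −n_y/n_z = −0.554613411.
Intercept c from Station 1: 37.4 + 203448.62 + 2818824.88 = 3022310.90.
At (478910, 5082792): z = −203893.1 − 2818984.6 + 3022310.90 = -566.8 m.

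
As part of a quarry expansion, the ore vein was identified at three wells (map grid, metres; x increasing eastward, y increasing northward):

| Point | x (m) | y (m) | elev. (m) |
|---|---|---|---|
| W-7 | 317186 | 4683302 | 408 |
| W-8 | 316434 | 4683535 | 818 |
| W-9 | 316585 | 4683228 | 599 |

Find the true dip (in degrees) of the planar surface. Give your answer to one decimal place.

33.0°

Two edge vectors: W-7→W-8 = (-752, 233, 410), W-7→W-9 = (-601, -74, 191).
Normal n = (W-7→W-8) × (W-7→W-9) = (74843, -102778, 195681).
So ∂z/∂x = −n_x/n_z = −0.38247 and ∂z/∂y = −n_y/n_z = 0.52523.
Gradient magnitude |∇z| = √(a² + b²) = √(0.14629 + 0.27587) = 0.64974.
True dip = arctan(0.64974) = 33.0°, dipping toward SE (azimuth ≈ 144°).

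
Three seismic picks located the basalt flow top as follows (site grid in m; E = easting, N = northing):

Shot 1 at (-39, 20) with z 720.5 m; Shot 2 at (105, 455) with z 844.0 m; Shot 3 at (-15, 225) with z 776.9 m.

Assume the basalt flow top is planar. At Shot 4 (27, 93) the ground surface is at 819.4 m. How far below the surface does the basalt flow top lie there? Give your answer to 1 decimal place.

76.5 m

Two edge vectors: Shot 1→Shot 2 = (144, 435, 123.5), Shot 1→Shot 3 = (24, 205, 56.4).
Normal n = (Shot 1→Shot 2) × (Shot 1→Shot 3) = (-783.5, -5157.6, 19080).
So ∂z/∂E = −n_x/n_z = 0.04106 and ∂z/∂N = −n_y/n_z = 0.27031.
Intercept c from Shot 1: 720.5 + 1.60 − 5.41 = 716.70.
At (27, 93): z_contact = 1.11 + 25.14 + 716.70 = 742.94 m.
Depth below ground = 819.4 − 742.94 = 76.5 m.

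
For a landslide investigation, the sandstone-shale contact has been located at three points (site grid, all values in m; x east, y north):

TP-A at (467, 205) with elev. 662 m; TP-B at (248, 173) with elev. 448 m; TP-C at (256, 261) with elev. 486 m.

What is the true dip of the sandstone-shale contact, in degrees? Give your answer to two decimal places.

Let the plane be z = a·x + b·y + c.
TP-B−TP-A: −219a − 32b = −214;  TP-C−TP-A: −211a + 56b = −176.
Solving gives a = 0.92638, b = 0.34760.
Gradient magnitude |∇z| = √(a² + b²) = √(0.85818 + 0.12083) = 0.98945.
True dip = arctan(0.98945) = 44.70°, dipping toward WSW (azimuth ≈ 249°).

44.70°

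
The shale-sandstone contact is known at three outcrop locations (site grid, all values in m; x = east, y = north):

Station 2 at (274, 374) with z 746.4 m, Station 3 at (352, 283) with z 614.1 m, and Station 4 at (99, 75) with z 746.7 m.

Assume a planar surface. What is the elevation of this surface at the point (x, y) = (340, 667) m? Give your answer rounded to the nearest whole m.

Let the plane be z = a·x + b·y + c.
Station 3−Station 2: 78a − 91b = −132.3;  Station 4−Station 2: −175a − 299b = 0.3.
Solving gives a = −1.00861, b = 0.58932.
Then c = 746.4 − a·274 − b·374 = 802.35.
At (340, 667): z = −342.9 + 393.1 + 802.35 = 852.5 m.

853 m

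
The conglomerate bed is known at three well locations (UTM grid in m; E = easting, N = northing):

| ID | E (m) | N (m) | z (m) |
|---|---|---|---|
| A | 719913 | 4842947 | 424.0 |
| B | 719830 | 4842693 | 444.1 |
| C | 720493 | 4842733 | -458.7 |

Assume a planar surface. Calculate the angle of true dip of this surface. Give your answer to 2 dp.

Let the plane be z = a·E + b·N + c.
B−A: −83a − 254b = 20.1;  C−A: 580a − 214b = −882.7.
Solving gives a = −1.38420, b = 0.37318.
Gradient magnitude |∇z| = √(a² + b²) = √(1.91602 + 0.13927) = 1.43363.
True dip = arctan(1.43363) = 55.10°, dipping toward ESE (azimuth ≈ 105°).

55.10°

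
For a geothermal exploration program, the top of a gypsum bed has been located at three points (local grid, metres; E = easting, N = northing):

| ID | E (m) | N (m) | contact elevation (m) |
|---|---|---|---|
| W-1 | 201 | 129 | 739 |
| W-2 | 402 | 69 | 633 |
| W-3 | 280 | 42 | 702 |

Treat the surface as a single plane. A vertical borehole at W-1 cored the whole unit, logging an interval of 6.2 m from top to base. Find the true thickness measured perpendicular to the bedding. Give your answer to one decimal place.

Let the plane be z = a·E + b·N + c.
W-2−W-1: 201a − 60b = −106;  W-3−W-1: 79a − 87b = −37.
Solving gives a = −0.54931, b = −0.07351.
|∇z| = √(a²+b²) = 0.55420, so dip δ = arctan(0.55420) = 29.00°.
True thickness = vertical thickness × cos δ = 6.2 × cos 29.00° = 5.4 m.

5.4 m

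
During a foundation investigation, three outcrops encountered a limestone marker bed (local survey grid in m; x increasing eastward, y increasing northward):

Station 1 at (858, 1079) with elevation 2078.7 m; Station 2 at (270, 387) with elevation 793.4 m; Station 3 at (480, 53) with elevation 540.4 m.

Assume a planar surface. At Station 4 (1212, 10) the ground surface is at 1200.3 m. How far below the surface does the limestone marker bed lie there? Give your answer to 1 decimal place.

168.0 m

Let the plane be z = a·x + b·y + c.
Station 2−Station 1: −588a − 692b = −1285.3;  Station 3−Station 1: −378a − 1026b = −1538.3.
Solving gives a = 0.743943, b = 1.225234.
Then c = 2078.7 − a·858 − b·1079 = 118.37.
At (1212, 10): z_contact = 901.66 + 12.25 + 118.37 = 1032.28 m.
Depth below ground = 1200.3 − 1032.28 = 168.0 m.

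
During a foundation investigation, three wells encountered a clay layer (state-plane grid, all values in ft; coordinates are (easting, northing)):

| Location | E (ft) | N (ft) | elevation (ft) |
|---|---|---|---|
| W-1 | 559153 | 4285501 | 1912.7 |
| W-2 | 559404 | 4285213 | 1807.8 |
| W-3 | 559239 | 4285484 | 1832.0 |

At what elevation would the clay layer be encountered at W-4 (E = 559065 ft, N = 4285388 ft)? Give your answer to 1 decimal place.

2066.7 ft

Let the plane be z = a·E + b·N + c.
W-2−W-1: 251a − 288b = −104.9;  W-3−W-1: 86a − 17b = −80.7.
Solving gives a = −1.046695283, b = −0.547987903.
Then c = 1912.7 − a·559153 − b·4285501 = 2935578.21.
At (559065, 4285388): z = −585170.7 − 2348340.8 + 2935578.21 = 2066.7 ft.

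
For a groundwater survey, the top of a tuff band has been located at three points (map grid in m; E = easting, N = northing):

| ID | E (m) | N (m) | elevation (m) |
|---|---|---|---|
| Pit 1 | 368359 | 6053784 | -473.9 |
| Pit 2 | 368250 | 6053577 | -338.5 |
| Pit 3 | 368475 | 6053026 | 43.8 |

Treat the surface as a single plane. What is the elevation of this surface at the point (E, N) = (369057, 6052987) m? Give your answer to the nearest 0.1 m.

Two edge vectors: Pit 1→Pit 2 = (-109, -207, 135.4), Pit 1→Pit 3 = (116, -758, 517.7).
Normal n = (Pit 1→Pit 2) × (Pit 1→Pit 3) = (-4530.7, 72135.7, 106634).
So ∂z/∂E = −n_x/n_z = 0.042488325 and ∂z/∂N = −n_y/n_z = −0.676479359.
Intercept c from Pit 1: -473.9 − 15650.96 + 4095259.92 = 4079135.06.
At (369057, 6052987): z = 15680.6 − 4094720.8 + 4079135.06 = 94.9 m.

94.9 m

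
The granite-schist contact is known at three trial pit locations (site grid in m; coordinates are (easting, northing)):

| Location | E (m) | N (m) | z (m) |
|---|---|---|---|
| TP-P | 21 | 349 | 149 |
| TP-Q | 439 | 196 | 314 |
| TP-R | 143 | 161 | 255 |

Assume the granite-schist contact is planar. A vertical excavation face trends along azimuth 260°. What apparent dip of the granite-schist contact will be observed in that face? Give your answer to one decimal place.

Let the plane be z = a·E + b·N + c.
TP-Q−TP-P: 418a − 153b = 165;  TP-R−TP-P: 122a − 188b = 106.
Solving gives a = 0.24704, b = −0.40352.
Unit vector along 260° is (sin 260°, cos 260°) = (-0.9848, -0.1736).
Slope in that direction = a·(-0.9848) + b·(-0.1736) = −0.17321.
Apparent dip = arctan|0.17321| = 9.8° (true dip is 25.3°, so apparent ≤ true as expected).

9.8°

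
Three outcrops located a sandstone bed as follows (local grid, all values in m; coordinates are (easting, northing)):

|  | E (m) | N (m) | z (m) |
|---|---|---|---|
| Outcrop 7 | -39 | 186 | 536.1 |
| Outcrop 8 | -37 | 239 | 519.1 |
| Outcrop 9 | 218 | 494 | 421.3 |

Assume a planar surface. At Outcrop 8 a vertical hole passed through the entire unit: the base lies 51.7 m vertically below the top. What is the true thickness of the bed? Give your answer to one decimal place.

Let the plane be z = a·E + b·N + c.
Outcrop 8−Outcrop 7: 2a + 53b = −17;  Outcrop 9−Outcrop 7: 257a + 308b = −114.8.
Solving gives a = −0.06524, b = −0.31829.
|∇z| = √(a²+b²) = 0.32491, so dip δ = arctan(0.32491) = 18.00°.
True thickness = vertical thickness × cos δ = 51.7 × cos 18.00° = 49.2 m.

49.2 m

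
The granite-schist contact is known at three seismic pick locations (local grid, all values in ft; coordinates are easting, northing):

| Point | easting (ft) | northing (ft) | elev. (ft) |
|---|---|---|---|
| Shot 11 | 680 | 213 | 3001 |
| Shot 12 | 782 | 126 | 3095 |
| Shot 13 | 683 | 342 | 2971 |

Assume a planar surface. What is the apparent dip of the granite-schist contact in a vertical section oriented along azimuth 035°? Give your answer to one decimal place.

11.5°

Two edge vectors: Shot 11→Shot 12 = (102, -87, 94), Shot 11→Shot 13 = (3, 129, -30).
Normal n = (Shot 11→Shot 12) × (Shot 11→Shot 13) = (-9516, 3342, 13419).
So ∂z/∂easting = −n_x/n_z = 0.70914 and ∂z/∂northing = −n_y/n_z = −0.24905.
Unit vector along 035° is (sin 35°, cos 35°) = (0.5736, 0.8192).
Slope in that direction = a·(0.5736) + b·(0.8192) = 0.20274.
Apparent dip = arctan|0.20274| = 11.5° (true dip is 36.9°, so apparent ≤ true as expected).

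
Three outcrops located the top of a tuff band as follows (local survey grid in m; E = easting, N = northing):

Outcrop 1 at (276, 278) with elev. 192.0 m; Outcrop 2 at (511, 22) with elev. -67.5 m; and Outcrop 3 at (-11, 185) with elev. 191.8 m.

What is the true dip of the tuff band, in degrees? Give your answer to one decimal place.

Two edge vectors: Outcrop 1→Outcrop 2 = (235, -256, -259.5), Outcrop 1→Outcrop 3 = (-287, -93, -0.2).
Normal n = (Outcrop 1→Outcrop 2) × (Outcrop 1→Outcrop 3) = (-24082.3, 74523.5, -95327).
So ∂z/∂E = −n_x/n_z = −0.25263 and ∂z/∂N = −n_y/n_z = 0.78177.
Gradient magnitude |∇z| = √(a² + b²) = √(0.06382 + 0.61116) = 0.82157.
True dip = arctan(0.82157) = 39.4°, dipping toward SSE (azimuth ≈ 162°).

39.4°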